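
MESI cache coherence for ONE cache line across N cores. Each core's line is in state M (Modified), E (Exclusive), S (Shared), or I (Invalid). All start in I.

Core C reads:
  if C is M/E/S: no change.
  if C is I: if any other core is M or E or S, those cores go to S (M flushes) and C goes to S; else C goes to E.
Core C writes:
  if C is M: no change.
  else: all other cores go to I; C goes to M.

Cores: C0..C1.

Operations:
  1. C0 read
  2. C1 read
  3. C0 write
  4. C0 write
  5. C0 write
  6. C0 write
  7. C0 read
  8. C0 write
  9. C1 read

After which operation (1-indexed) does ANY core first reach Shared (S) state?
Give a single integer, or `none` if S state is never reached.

Answer: 2

Derivation:
Op 1: C0 read [C0 read from I: no other sharers -> C0=E (exclusive)] -> [E,I]
Op 2: C1 read [C1 read from I: others=['C0=E'] -> C1=S, others downsized to S] -> [S,S]
  -> First S state at op 2; remaining ops need not be traced.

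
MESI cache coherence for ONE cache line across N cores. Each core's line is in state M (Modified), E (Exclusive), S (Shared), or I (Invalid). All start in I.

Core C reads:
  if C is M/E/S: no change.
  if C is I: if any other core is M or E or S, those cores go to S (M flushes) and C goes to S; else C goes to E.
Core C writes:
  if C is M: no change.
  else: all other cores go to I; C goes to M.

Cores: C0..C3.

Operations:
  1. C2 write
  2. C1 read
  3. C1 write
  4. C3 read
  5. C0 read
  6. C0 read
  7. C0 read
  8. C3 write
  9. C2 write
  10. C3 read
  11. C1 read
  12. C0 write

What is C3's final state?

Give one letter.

Answer: I

Derivation:
Op 1: C2 write [C2 write: invalidate none -> C2=M] -> [I,I,M,I]
Op 2: C1 read [C1 read from I: others=['C2=M'] -> C1=S, others downsized to S] -> [I,S,S,I]
Op 3: C1 write [C1 write: invalidate ['C2=S'] -> C1=M] -> [I,M,I,I]
Op 4: C3 read [C3 read from I: others=['C1=M'] -> C3=S, others downsized to S] -> [I,S,I,S]
Op 5: C0 read [C0 read from I: others=['C1=S', 'C3=S'] -> C0=S, others downsized to S] -> [S,S,I,S]
Op 6: C0 read [C0 read: already in S, no change] -> [S,S,I,S]
Op 7: C0 read [C0 read: already in S, no change] -> [S,S,I,S]
Op 8: C3 write [C3 write: invalidate ['C0=S', 'C1=S'] -> C3=M] -> [I,I,I,M]
Op 9: C2 write [C2 write: invalidate ['C3=M'] -> C2=M] -> [I,I,M,I]
Op 10: C3 read [C3 read from I: others=['C2=M'] -> C3=S, others downsized to S] -> [I,I,S,S]
Op 11: C1 read [C1 read from I: others=['C2=S', 'C3=S'] -> C1=S, others downsized to S] -> [I,S,S,S]
Op 12: C0 write [C0 write: invalidate ['C1=S', 'C2=S', 'C3=S'] -> C0=M] -> [M,I,I,I]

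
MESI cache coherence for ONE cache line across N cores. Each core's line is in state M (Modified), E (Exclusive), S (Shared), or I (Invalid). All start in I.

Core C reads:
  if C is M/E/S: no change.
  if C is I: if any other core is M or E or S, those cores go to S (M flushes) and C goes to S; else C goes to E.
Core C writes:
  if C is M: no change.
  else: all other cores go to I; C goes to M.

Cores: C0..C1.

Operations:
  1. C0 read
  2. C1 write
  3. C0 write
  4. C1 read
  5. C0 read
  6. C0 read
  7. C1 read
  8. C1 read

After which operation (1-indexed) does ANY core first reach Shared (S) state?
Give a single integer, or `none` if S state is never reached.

Op 1: C0 read [C0 read from I: no other sharers -> C0=E (exclusive)] -> [E,I]
Op 2: C1 write [C1 write: invalidate ['C0=E'] -> C1=M] -> [I,M]
Op 3: C0 write [C0 write: invalidate ['C1=M'] -> C0=M] -> [M,I]
Op 4: C1 read [C1 read from I: others=['C0=M'] -> C1=S, others downsized to S] -> [S,S]
  -> First S state at op 4; remaining ops need not be traced.

Answer: 4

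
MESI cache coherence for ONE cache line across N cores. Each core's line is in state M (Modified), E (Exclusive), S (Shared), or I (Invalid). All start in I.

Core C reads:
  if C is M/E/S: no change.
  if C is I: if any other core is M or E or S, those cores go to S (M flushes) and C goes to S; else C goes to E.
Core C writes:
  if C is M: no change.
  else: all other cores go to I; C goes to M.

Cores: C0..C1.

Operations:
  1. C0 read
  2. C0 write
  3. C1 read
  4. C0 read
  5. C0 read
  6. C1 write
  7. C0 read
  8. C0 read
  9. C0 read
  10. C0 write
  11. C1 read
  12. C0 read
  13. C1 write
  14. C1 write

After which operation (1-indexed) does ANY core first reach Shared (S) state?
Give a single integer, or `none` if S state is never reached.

Op 1: C0 read [C0 read from I: no other sharers -> C0=E (exclusive)] -> [E,I]
Op 2: C0 write [C0 write: invalidate none -> C0=M] -> [M,I]
Op 3: C1 read [C1 read from I: others=['C0=M'] -> C1=S, others downsized to S] -> [S,S]
  -> First S state at op 3; remaining ops need not be traced.

Answer: 3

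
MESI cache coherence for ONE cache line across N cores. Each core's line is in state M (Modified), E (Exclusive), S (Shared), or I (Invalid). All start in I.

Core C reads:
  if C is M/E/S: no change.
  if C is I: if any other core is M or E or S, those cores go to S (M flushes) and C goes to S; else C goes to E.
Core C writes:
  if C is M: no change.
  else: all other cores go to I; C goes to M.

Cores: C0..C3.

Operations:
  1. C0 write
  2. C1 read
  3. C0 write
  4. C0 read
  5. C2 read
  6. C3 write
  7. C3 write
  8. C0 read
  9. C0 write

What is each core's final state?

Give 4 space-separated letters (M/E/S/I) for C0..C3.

Op 1: C0 write [C0 write: invalidate none -> C0=M] -> [M,I,I,I]
Op 2: C1 read [C1 read from I: others=['C0=M'] -> C1=S, others downsized to S] -> [S,S,I,I]
Op 3: C0 write [C0 write: invalidate ['C1=S'] -> C0=M] -> [M,I,I,I]
Op 4: C0 read [C0 read: already in M, no change] -> [M,I,I,I]
Op 5: C2 read [C2 read from I: others=['C0=M'] -> C2=S, others downsized to S] -> [S,I,S,I]
Op 6: C3 write [C3 write: invalidate ['C0=S', 'C2=S'] -> C3=M] -> [I,I,I,M]
Op 7: C3 write [C3 write: already M (modified), no change] -> [I,I,I,M]
Op 8: C0 read [C0 read from I: others=['C3=M'] -> C0=S, others downsized to S] -> [S,I,I,S]
Op 9: C0 write [C0 write: invalidate ['C3=S'] -> C0=M] -> [M,I,I,I]

Answer: M I I I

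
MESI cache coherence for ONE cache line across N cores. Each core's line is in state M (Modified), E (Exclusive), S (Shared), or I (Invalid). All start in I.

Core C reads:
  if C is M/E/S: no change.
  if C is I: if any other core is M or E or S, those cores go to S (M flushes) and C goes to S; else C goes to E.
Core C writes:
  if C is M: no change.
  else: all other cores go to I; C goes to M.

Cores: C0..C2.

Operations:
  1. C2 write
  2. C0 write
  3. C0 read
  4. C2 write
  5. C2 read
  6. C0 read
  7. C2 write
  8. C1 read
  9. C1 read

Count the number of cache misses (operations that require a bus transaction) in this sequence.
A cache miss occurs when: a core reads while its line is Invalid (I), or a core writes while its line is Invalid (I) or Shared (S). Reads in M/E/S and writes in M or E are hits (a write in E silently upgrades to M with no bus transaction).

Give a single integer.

Op 1: C2 write [C2 write: invalidate none -> C2=M] -> [I,I,M] [MISS #1: write from I]
Op 2: C0 write [C0 write: invalidate ['C2=M'] -> C0=M] -> [M,I,I] [MISS #2: write from I]
Op 3: C0 read [C0 read: already in M, no change] -> [M,I,I] [hit: read from M]
Op 4: C2 write [C2 write: invalidate ['C0=M'] -> C2=M] -> [I,I,M] [MISS #3: write from I]
Op 5: C2 read [C2 read: already in M, no change] -> [I,I,M] [hit: read from M]
Op 6: C0 read [C0 read from I: others=['C2=M'] -> C0=S, others downsized to S] -> [S,I,S] [MISS #4: read from I]
Op 7: C2 write [C2 write: invalidate ['C0=S'] -> C2=M] -> [I,I,M] [MISS #5: write from S]
Op 8: C1 read [C1 read from I: others=['C2=M'] -> C1=S, others downsized to S] -> [I,S,S] [MISS #6: read from I]
Op 9: C1 read [C1 read: already in S, no change] -> [I,S,S] [hit: read from S]

Answer: 6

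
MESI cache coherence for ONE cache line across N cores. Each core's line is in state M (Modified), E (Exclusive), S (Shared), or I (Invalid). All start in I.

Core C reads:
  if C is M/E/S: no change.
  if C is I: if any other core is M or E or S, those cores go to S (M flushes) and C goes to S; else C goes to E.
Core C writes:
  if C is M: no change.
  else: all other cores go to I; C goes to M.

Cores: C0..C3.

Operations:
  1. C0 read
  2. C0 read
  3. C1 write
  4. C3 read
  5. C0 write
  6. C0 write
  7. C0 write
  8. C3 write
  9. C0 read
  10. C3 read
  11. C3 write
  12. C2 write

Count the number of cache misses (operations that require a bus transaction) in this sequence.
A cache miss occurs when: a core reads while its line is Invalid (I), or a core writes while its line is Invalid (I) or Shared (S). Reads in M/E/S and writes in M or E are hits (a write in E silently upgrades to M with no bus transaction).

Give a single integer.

Answer: 8

Derivation:
Op 1: C0 read [C0 read from I: no other sharers -> C0=E (exclusive)] -> [E,I,I,I] [MISS #1: read from I]
Op 2: C0 read [C0 read: already in E, no change] -> [E,I,I,I] [hit: read from E]
Op 3: C1 write [C1 write: invalidate ['C0=E'] -> C1=M] -> [I,M,I,I] [MISS #2: write from I]
Op 4: C3 read [C3 read from I: others=['C1=M'] -> C3=S, others downsized to S] -> [I,S,I,S] [MISS #3: read from I]
Op 5: C0 write [C0 write: invalidate ['C1=S', 'C3=S'] -> C0=M] -> [M,I,I,I] [MISS #4: write from I]
Op 6: C0 write [C0 write: already M (modified), no change] -> [M,I,I,I] [hit: write from M]
Op 7: C0 write [C0 write: already M (modified), no change] -> [M,I,I,I] [hit: write from M]
Op 8: C3 write [C3 write: invalidate ['C0=M'] -> C3=M] -> [I,I,I,M] [MISS #5: write from I]
Op 9: C0 read [C0 read from I: others=['C3=M'] -> C0=S, others downsized to S] -> [S,I,I,S] [MISS #6: read from I]
Op 10: C3 read [C3 read: already in S, no change] -> [S,I,I,S] [hit: read from S]
Op 11: C3 write [C3 write: invalidate ['C0=S'] -> C3=M] -> [I,I,I,M] [MISS #7: write from S]
Op 12: C2 write [C2 write: invalidate ['C3=M'] -> C2=M] -> [I,I,M,I] [MISS #8: write from I]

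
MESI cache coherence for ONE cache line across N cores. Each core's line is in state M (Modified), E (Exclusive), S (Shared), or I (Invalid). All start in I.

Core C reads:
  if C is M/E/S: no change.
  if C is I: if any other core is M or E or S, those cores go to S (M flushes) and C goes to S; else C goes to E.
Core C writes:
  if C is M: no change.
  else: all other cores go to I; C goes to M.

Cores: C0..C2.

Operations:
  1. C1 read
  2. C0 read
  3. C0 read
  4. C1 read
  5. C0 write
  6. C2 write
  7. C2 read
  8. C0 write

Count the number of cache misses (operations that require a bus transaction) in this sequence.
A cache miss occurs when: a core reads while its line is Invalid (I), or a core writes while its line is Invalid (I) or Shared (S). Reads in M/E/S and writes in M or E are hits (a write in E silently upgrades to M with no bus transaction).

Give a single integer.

Op 1: C1 read [C1 read from I: no other sharers -> C1=E (exclusive)] -> [I,E,I] [MISS #1: read from I]
Op 2: C0 read [C0 read from I: others=['C1=E'] -> C0=S, others downsized to S] -> [S,S,I] [MISS #2: read from I]
Op 3: C0 read [C0 read: already in S, no change] -> [S,S,I] [hit: read from S]
Op 4: C1 read [C1 read: already in S, no change] -> [S,S,I] [hit: read from S]
Op 5: C0 write [C0 write: invalidate ['C1=S'] -> C0=M] -> [M,I,I] [MISS #3: write from S]
Op 6: C2 write [C2 write: invalidate ['C0=M'] -> C2=M] -> [I,I,M] [MISS #4: write from I]
Op 7: C2 read [C2 read: already in M, no change] -> [I,I,M] [hit: read from M]
Op 8: C0 write [C0 write: invalidate ['C2=M'] -> C0=M] -> [M,I,I] [MISS #5: write from I]

Answer: 5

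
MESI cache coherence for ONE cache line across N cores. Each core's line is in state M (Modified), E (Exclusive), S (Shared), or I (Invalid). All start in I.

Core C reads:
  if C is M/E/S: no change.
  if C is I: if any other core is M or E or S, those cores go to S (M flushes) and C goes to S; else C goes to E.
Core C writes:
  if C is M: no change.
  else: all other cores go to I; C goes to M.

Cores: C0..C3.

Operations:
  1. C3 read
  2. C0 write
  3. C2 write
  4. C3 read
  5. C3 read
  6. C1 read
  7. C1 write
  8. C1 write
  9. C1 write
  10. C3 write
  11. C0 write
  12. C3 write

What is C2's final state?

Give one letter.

Answer: I

Derivation:
Op 1: C3 read [C3 read from I: no other sharers -> C3=E (exclusive)] -> [I,I,I,E]
Op 2: C0 write [C0 write: invalidate ['C3=E'] -> C0=M] -> [M,I,I,I]
Op 3: C2 write [C2 write: invalidate ['C0=M'] -> C2=M] -> [I,I,M,I]
Op 4: C3 read [C3 read from I: others=['C2=M'] -> C3=S, others downsized to S] -> [I,I,S,S]
Op 5: C3 read [C3 read: already in S, no change] -> [I,I,S,S]
Op 6: C1 read [C1 read from I: others=['C2=S', 'C3=S'] -> C1=S, others downsized to S] -> [I,S,S,S]
Op 7: C1 write [C1 write: invalidate ['C2=S', 'C3=S'] -> C1=M] -> [I,M,I,I]
Op 8: C1 write [C1 write: already M (modified), no change] -> [I,M,I,I]
Op 9: C1 write [C1 write: already M (modified), no change] -> [I,M,I,I]
Op 10: C3 write [C3 write: invalidate ['C1=M'] -> C3=M] -> [I,I,I,M]
Op 11: C0 write [C0 write: invalidate ['C3=M'] -> C0=M] -> [M,I,I,I]
Op 12: C3 write [C3 write: invalidate ['C0=M'] -> C3=M] -> [I,I,I,M]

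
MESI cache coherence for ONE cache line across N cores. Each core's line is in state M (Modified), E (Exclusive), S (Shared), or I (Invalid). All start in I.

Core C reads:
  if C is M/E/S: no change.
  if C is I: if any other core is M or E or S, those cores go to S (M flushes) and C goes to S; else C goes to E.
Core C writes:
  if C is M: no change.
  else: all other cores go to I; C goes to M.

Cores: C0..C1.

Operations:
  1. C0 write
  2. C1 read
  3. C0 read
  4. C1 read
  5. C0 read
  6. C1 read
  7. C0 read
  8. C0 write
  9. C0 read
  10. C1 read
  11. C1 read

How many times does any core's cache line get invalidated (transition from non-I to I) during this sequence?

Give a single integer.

Answer: 1

Derivation:
Op 1: C0 write [C0 write: invalidate none -> C0=M] -> [M,I] (invalidations this op: 0; running total: 0)
Op 2: C1 read [C1 read from I: others=['C0=M'] -> C1=S, others downsized to S] -> [S,S] (invalidations this op: 0; running total: 0)
Op 3: C0 read [C0 read: already in S, no change] -> [S,S] (invalidations this op: 0; running total: 0)
Op 4: C1 read [C1 read: already in S, no change] -> [S,S] (invalidations this op: 0; running total: 0)
Op 5: C0 read [C0 read: already in S, no change] -> [S,S] (invalidations this op: 0; running total: 0)
Op 6: C1 read [C1 read: already in S, no change] -> [S,S] (invalidations this op: 0; running total: 0)
Op 7: C0 read [C0 read: already in S, no change] -> [S,S] (invalidations this op: 0; running total: 0)
Op 8: C0 write [C0 write: invalidate ['C1=S'] -> C0=M] -> [M,I] (invalidations this op: 1; running total: 1)
Op 9: C0 read [C0 read: already in M, no change] -> [M,I] (invalidations this op: 0; running total: 1)
Op 10: C1 read [C1 read from I: others=['C0=M'] -> C1=S, others downsized to S] -> [S,S] (invalidations this op: 0; running total: 1)
Op 11: C1 read [C1 read: already in S, no change] -> [S,S] (invalidations this op: 0; running total: 1)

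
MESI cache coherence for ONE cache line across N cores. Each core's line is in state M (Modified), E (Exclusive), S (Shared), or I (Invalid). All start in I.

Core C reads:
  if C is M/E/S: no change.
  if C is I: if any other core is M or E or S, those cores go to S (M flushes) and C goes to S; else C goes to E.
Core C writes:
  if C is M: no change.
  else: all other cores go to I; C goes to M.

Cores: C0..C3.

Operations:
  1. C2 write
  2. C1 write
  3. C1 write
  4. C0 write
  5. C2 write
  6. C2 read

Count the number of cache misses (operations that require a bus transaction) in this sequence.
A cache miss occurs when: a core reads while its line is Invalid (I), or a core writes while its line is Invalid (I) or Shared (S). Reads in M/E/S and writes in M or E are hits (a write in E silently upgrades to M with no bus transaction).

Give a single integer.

Answer: 4

Derivation:
Op 1: C2 write [C2 write: invalidate none -> C2=M] -> [I,I,M,I] [MISS #1: write from I]
Op 2: C1 write [C1 write: invalidate ['C2=M'] -> C1=M] -> [I,M,I,I] [MISS #2: write from I]
Op 3: C1 write [C1 write: already M (modified), no change] -> [I,M,I,I] [hit: write from M]
Op 4: C0 write [C0 write: invalidate ['C1=M'] -> C0=M] -> [M,I,I,I] [MISS #3: write from I]
Op 5: C2 write [C2 write: invalidate ['C0=M'] -> C2=M] -> [I,I,M,I] [MISS #4: write from I]
Op 6: C2 read [C2 read: already in M, no change] -> [I,I,M,I] [hit: read from M]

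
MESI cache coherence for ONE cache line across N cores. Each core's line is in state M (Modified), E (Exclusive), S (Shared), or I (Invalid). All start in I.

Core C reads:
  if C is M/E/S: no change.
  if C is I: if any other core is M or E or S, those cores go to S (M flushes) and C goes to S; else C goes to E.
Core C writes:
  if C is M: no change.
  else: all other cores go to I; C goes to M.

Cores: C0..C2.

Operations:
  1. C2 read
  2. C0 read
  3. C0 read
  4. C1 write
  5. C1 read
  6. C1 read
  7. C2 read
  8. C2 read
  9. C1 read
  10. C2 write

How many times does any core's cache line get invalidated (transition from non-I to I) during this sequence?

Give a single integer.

Op 1: C2 read [C2 read from I: no other sharers -> C2=E (exclusive)] -> [I,I,E] (invalidations this op: 0; running total: 0)
Op 2: C0 read [C0 read from I: others=['C2=E'] -> C0=S, others downsized to S] -> [S,I,S] (invalidations this op: 0; running total: 0)
Op 3: C0 read [C0 read: already in S, no change] -> [S,I,S] (invalidations this op: 0; running total: 0)
Op 4: C1 write [C1 write: invalidate ['C0=S', 'C2=S'] -> C1=M] -> [I,M,I] (invalidations this op: 2; running total: 2)
Op 5: C1 read [C1 read: already in M, no change] -> [I,M,I] (invalidations this op: 0; running total: 2)
Op 6: C1 read [C1 read: already in M, no change] -> [I,M,I] (invalidations this op: 0; running total: 2)
Op 7: C2 read [C2 read from I: others=['C1=M'] -> C2=S, others downsized to S] -> [I,S,S] (invalidations this op: 0; running total: 2)
Op 8: C2 read [C2 read: already in S, no change] -> [I,S,S] (invalidations this op: 0; running total: 2)
Op 9: C1 read [C1 read: already in S, no change] -> [I,S,S] (invalidations this op: 0; running total: 2)
Op 10: C2 write [C2 write: invalidate ['C1=S'] -> C2=M] -> [I,I,M] (invalidations this op: 1; running total: 3)

Answer: 3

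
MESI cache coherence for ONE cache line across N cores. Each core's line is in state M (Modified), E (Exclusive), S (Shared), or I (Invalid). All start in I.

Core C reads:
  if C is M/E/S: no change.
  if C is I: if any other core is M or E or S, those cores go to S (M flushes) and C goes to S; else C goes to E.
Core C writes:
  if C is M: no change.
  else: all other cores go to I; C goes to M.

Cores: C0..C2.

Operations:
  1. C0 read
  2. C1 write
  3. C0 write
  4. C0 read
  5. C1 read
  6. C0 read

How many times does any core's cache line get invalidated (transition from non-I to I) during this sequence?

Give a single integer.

Op 1: C0 read [C0 read from I: no other sharers -> C0=E (exclusive)] -> [E,I,I] (invalidations this op: 0; running total: 0)
Op 2: C1 write [C1 write: invalidate ['C0=E'] -> C1=M] -> [I,M,I] (invalidations this op: 1; running total: 1)
Op 3: C0 write [C0 write: invalidate ['C1=M'] -> C0=M] -> [M,I,I] (invalidations this op: 1; running total: 2)
Op 4: C0 read [C0 read: already in M, no change] -> [M,I,I] (invalidations this op: 0; running total: 2)
Op 5: C1 read [C1 read from I: others=['C0=M'] -> C1=S, others downsized to S] -> [S,S,I] (invalidations this op: 0; running total: 2)
Op 6: C0 read [C0 read: already in S, no change] -> [S,S,I] (invalidations this op: 0; running total: 2)

Answer: 2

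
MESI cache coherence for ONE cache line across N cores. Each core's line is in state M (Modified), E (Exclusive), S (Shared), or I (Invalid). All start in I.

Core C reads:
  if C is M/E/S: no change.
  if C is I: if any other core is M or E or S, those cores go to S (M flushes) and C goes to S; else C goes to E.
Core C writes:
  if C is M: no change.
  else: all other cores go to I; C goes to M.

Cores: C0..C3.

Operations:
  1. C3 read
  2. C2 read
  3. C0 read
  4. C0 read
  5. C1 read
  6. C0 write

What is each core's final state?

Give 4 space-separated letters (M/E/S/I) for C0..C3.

Answer: M I I I

Derivation:
Op 1: C3 read [C3 read from I: no other sharers -> C3=E (exclusive)] -> [I,I,I,E]
Op 2: C2 read [C2 read from I: others=['C3=E'] -> C2=S, others downsized to S] -> [I,I,S,S]
Op 3: C0 read [C0 read from I: others=['C2=S', 'C3=S'] -> C0=S, others downsized to S] -> [S,I,S,S]
Op 4: C0 read [C0 read: already in S, no change] -> [S,I,S,S]
Op 5: C1 read [C1 read from I: others=['C0=S', 'C2=S', 'C3=S'] -> C1=S, others downsized to S] -> [S,S,S,S]
Op 6: C0 write [C0 write: invalidate ['C1=S', 'C2=S', 'C3=S'] -> C0=M] -> [M,I,I,I]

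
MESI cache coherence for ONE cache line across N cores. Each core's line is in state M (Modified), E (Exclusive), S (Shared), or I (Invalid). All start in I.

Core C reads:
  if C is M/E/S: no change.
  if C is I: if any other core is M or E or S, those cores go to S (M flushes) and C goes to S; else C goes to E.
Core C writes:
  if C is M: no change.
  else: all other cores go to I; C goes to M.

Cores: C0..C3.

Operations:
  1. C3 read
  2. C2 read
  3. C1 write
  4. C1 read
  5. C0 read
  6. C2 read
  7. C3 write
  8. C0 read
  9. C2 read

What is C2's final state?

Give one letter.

Op 1: C3 read [C3 read from I: no other sharers -> C3=E (exclusive)] -> [I,I,I,E]
Op 2: C2 read [C2 read from I: others=['C3=E'] -> C2=S, others downsized to S] -> [I,I,S,S]
Op 3: C1 write [C1 write: invalidate ['C2=S', 'C3=S'] -> C1=M] -> [I,M,I,I]
Op 4: C1 read [C1 read: already in M, no change] -> [I,M,I,I]
Op 5: C0 read [C0 read from I: others=['C1=M'] -> C0=S, others downsized to S] -> [S,S,I,I]
Op 6: C2 read [C2 read from I: others=['C0=S', 'C1=S'] -> C2=S, others downsized to S] -> [S,S,S,I]
Op 7: C3 write [C3 write: invalidate ['C0=S', 'C1=S', 'C2=S'] -> C3=M] -> [I,I,I,M]
Op 8: C0 read [C0 read from I: others=['C3=M'] -> C0=S, others downsized to S] -> [S,I,I,S]
Op 9: C2 read [C2 read from I: others=['C0=S', 'C3=S'] -> C2=S, others downsized to S] -> [S,I,S,S]

Answer: S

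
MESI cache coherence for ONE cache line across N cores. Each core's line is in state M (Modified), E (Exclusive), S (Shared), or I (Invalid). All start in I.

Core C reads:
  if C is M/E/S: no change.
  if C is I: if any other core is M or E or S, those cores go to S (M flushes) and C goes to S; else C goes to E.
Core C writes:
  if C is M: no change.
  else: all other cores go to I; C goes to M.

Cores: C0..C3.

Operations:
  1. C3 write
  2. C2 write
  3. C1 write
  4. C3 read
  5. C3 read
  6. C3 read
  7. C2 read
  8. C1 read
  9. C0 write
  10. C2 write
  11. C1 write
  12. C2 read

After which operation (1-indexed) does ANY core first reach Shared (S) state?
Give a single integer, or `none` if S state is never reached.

Op 1: C3 write [C3 write: invalidate none -> C3=M] -> [I,I,I,M]
Op 2: C2 write [C2 write: invalidate ['C3=M'] -> C2=M] -> [I,I,M,I]
Op 3: C1 write [C1 write: invalidate ['C2=M'] -> C1=M] -> [I,M,I,I]
Op 4: C3 read [C3 read from I: others=['C1=M'] -> C3=S, others downsized to S] -> [I,S,I,S]
  -> First S state at op 4; remaining ops need not be traced.

Answer: 4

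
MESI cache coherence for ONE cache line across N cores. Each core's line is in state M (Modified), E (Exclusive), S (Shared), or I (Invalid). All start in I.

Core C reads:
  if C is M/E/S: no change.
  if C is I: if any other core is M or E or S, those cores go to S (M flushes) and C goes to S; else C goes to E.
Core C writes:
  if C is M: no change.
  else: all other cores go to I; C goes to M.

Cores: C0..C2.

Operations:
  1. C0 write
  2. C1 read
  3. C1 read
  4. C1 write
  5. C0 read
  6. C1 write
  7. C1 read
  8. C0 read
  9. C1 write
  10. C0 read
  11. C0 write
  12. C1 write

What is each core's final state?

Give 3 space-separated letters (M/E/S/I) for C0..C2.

Answer: I M I

Derivation:
Op 1: C0 write [C0 write: invalidate none -> C0=M] -> [M,I,I]
Op 2: C1 read [C1 read from I: others=['C0=M'] -> C1=S, others downsized to S] -> [S,S,I]
Op 3: C1 read [C1 read: already in S, no change] -> [S,S,I]
Op 4: C1 write [C1 write: invalidate ['C0=S'] -> C1=M] -> [I,M,I]
Op 5: C0 read [C0 read from I: others=['C1=M'] -> C0=S, others downsized to S] -> [S,S,I]
Op 6: C1 write [C1 write: invalidate ['C0=S'] -> C1=M] -> [I,M,I]
Op 7: C1 read [C1 read: already in M, no change] -> [I,M,I]
Op 8: C0 read [C0 read from I: others=['C1=M'] -> C0=S, others downsized to S] -> [S,S,I]
Op 9: C1 write [C1 write: invalidate ['C0=S'] -> C1=M] -> [I,M,I]
Op 10: C0 read [C0 read from I: others=['C1=M'] -> C0=S, others downsized to S] -> [S,S,I]
Op 11: C0 write [C0 write: invalidate ['C1=S'] -> C0=M] -> [M,I,I]
Op 12: C1 write [C1 write: invalidate ['C0=M'] -> C1=M] -> [I,M,I]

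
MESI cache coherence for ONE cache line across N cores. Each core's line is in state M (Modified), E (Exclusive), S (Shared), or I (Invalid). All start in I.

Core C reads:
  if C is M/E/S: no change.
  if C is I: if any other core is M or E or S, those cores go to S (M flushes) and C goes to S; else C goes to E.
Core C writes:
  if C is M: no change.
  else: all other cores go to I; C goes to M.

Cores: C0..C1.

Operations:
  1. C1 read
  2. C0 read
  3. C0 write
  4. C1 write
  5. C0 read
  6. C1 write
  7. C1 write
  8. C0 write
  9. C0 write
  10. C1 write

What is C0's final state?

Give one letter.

Op 1: C1 read [C1 read from I: no other sharers -> C1=E (exclusive)] -> [I,E]
Op 2: C0 read [C0 read from I: others=['C1=E'] -> C0=S, others downsized to S] -> [S,S]
Op 3: C0 write [C0 write: invalidate ['C1=S'] -> C0=M] -> [M,I]
Op 4: C1 write [C1 write: invalidate ['C0=M'] -> C1=M] -> [I,M]
Op 5: C0 read [C0 read from I: others=['C1=M'] -> C0=S, others downsized to S] -> [S,S]
Op 6: C1 write [C1 write: invalidate ['C0=S'] -> C1=M] -> [I,M]
Op 7: C1 write [C1 write: already M (modified), no change] -> [I,M]
Op 8: C0 write [C0 write: invalidate ['C1=M'] -> C0=M] -> [M,I]
Op 9: C0 write [C0 write: already M (modified), no change] -> [M,I]
Op 10: C1 write [C1 write: invalidate ['C0=M'] -> C1=M] -> [I,M]

Answer: I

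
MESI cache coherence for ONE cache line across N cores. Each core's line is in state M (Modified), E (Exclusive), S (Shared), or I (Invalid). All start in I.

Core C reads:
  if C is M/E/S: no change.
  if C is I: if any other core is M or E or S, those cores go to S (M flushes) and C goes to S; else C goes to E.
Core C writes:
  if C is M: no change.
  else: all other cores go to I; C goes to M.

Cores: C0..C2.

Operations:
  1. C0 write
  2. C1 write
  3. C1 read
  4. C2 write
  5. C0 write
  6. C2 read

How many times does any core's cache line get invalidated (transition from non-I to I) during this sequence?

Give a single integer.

Op 1: C0 write [C0 write: invalidate none -> C0=M] -> [M,I,I] (invalidations this op: 0; running total: 0)
Op 2: C1 write [C1 write: invalidate ['C0=M'] -> C1=M] -> [I,M,I] (invalidations this op: 1; running total: 1)
Op 3: C1 read [C1 read: already in M, no change] -> [I,M,I] (invalidations this op: 0; running total: 1)
Op 4: C2 write [C2 write: invalidate ['C1=M'] -> C2=M] -> [I,I,M] (invalidations this op: 1; running total: 2)
Op 5: C0 write [C0 write: invalidate ['C2=M'] -> C0=M] -> [M,I,I] (invalidations this op: 1; running total: 3)
Op 6: C2 read [C2 read from I: others=['C0=M'] -> C2=S, others downsized to S] -> [S,I,S] (invalidations this op: 0; running total: 3)

Answer: 3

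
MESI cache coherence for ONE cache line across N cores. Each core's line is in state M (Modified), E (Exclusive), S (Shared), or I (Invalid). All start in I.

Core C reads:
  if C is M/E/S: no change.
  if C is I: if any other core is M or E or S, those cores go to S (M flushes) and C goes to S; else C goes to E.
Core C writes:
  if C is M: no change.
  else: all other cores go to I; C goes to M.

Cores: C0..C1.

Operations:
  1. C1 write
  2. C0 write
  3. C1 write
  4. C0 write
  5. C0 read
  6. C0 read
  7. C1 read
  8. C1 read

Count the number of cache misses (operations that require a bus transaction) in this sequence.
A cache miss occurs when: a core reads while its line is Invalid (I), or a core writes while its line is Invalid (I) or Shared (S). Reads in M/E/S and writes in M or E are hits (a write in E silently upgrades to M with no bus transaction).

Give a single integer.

Answer: 5

Derivation:
Op 1: C1 write [C1 write: invalidate none -> C1=M] -> [I,M] [MISS #1: write from I]
Op 2: C0 write [C0 write: invalidate ['C1=M'] -> C0=M] -> [M,I] [MISS #2: write from I]
Op 3: C1 write [C1 write: invalidate ['C0=M'] -> C1=M] -> [I,M] [MISS #3: write from I]
Op 4: C0 write [C0 write: invalidate ['C1=M'] -> C0=M] -> [M,I] [MISS #4: write from I]
Op 5: C0 read [C0 read: already in M, no change] -> [M,I] [hit: read from M]
Op 6: C0 read [C0 read: already in M, no change] -> [M,I] [hit: read from M]
Op 7: C1 read [C1 read from I: others=['C0=M'] -> C1=S, others downsized to S] -> [S,S] [MISS #5: read from I]
Op 8: C1 read [C1 read: already in S, no change] -> [S,S] [hit: read from S]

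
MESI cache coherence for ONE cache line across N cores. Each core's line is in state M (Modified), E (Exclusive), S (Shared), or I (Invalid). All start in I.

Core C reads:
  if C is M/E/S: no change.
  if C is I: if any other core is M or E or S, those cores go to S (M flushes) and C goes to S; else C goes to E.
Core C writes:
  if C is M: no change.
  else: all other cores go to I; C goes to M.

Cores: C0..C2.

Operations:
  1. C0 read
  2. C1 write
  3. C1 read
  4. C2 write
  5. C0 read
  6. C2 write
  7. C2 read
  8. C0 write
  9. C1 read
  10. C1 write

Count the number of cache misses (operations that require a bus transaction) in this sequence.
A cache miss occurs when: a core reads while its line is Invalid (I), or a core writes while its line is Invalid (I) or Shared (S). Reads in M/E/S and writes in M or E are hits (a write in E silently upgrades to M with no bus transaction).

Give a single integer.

Op 1: C0 read [C0 read from I: no other sharers -> C0=E (exclusive)] -> [E,I,I] [MISS #1: read from I]
Op 2: C1 write [C1 write: invalidate ['C0=E'] -> C1=M] -> [I,M,I] [MISS #2: write from I]
Op 3: C1 read [C1 read: already in M, no change] -> [I,M,I] [hit: read from M]
Op 4: C2 write [C2 write: invalidate ['C1=M'] -> C2=M] -> [I,I,M] [MISS #3: write from I]
Op 5: C0 read [C0 read from I: others=['C2=M'] -> C0=S, others downsized to S] -> [S,I,S] [MISS #4: read from I]
Op 6: C2 write [C2 write: invalidate ['C0=S'] -> C2=M] -> [I,I,M] [MISS #5: write from S]
Op 7: C2 read [C2 read: already in M, no change] -> [I,I,M] [hit: read from M]
Op 8: C0 write [C0 write: invalidate ['C2=M'] -> C0=M] -> [M,I,I] [MISS #6: write from I]
Op 9: C1 read [C1 read from I: others=['C0=M'] -> C1=S, others downsized to S] -> [S,S,I] [MISS #7: read from I]
Op 10: C1 write [C1 write: invalidate ['C0=S'] -> C1=M] -> [I,M,I] [MISS #8: write from S]

Answer: 8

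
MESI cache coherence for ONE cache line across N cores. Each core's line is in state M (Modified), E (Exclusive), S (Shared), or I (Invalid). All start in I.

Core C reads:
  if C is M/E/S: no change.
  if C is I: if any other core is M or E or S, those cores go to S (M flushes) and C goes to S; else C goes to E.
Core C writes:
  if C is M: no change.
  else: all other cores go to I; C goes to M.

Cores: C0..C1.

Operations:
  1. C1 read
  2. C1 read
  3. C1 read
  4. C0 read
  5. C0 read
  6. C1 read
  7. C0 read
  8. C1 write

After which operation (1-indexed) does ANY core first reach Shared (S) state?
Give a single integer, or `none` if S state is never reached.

Op 1: C1 read [C1 read from I: no other sharers -> C1=E (exclusive)] -> [I,E]
Op 2: C1 read [C1 read: already in E, no change] -> [I,E]
Op 3: C1 read [C1 read: already in E, no change] -> [I,E]
Op 4: C0 read [C0 read from I: others=['C1=E'] -> C0=S, others downsized to S] -> [S,S]
  -> First S state at op 4; remaining ops need not be traced.

Answer: 4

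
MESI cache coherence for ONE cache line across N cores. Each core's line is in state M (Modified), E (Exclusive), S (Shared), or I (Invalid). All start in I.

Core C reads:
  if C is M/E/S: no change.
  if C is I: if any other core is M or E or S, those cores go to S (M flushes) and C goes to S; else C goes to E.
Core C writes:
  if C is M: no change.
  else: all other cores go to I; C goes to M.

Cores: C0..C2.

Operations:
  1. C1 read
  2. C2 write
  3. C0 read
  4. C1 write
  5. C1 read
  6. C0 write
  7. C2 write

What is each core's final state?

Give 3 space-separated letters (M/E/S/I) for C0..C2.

Op 1: C1 read [C1 read from I: no other sharers -> C1=E (exclusive)] -> [I,E,I]
Op 2: C2 write [C2 write: invalidate ['C1=E'] -> C2=M] -> [I,I,M]
Op 3: C0 read [C0 read from I: others=['C2=M'] -> C0=S, others downsized to S] -> [S,I,S]
Op 4: C1 write [C1 write: invalidate ['C0=S', 'C2=S'] -> C1=M] -> [I,M,I]
Op 5: C1 read [C1 read: already in M, no change] -> [I,M,I]
Op 6: C0 write [C0 write: invalidate ['C1=M'] -> C0=M] -> [M,I,I]
Op 7: C2 write [C2 write: invalidate ['C0=M'] -> C2=M] -> [I,I,M]

Answer: I I M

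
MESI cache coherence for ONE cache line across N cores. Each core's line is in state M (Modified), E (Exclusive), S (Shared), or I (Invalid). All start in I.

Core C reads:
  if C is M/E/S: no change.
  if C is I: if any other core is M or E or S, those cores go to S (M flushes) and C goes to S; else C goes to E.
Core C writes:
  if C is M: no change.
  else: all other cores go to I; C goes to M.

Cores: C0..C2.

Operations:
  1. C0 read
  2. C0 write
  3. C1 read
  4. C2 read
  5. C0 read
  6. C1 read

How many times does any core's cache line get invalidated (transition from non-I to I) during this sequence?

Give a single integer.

Op 1: C0 read [C0 read from I: no other sharers -> C0=E (exclusive)] -> [E,I,I] (invalidations this op: 0; running total: 0)
Op 2: C0 write [C0 write: invalidate none -> C0=M] -> [M,I,I] (invalidations this op: 0; running total: 0)
Op 3: C1 read [C1 read from I: others=['C0=M'] -> C1=S, others downsized to S] -> [S,S,I] (invalidations this op: 0; running total: 0)
Op 4: C2 read [C2 read from I: others=['C0=S', 'C1=S'] -> C2=S, others downsized to S] -> [S,S,S] (invalidations this op: 0; running total: 0)
Op 5: C0 read [C0 read: already in S, no change] -> [S,S,S] (invalidations this op: 0; running total: 0)
Op 6: C1 read [C1 read: already in S, no change] -> [S,S,S] (invalidations this op: 0; running total: 0)

Answer: 0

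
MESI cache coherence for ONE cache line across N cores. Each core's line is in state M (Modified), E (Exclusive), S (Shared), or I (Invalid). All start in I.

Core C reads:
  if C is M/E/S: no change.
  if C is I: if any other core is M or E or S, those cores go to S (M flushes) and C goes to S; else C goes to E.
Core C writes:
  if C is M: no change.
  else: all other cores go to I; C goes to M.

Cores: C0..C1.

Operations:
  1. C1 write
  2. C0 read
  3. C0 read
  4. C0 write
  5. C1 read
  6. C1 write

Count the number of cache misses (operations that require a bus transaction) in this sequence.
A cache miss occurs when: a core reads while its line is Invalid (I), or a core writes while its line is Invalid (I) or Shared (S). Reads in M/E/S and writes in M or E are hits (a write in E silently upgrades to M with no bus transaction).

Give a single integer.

Answer: 5

Derivation:
Op 1: C1 write [C1 write: invalidate none -> C1=M] -> [I,M] [MISS #1: write from I]
Op 2: C0 read [C0 read from I: others=['C1=M'] -> C0=S, others downsized to S] -> [S,S] [MISS #2: read from I]
Op 3: C0 read [C0 read: already in S, no change] -> [S,S] [hit: read from S]
Op 4: C0 write [C0 write: invalidate ['C1=S'] -> C0=M] -> [M,I] [MISS #3: write from S]
Op 5: C1 read [C1 read from I: others=['C0=M'] -> C1=S, others downsized to S] -> [S,S] [MISS #4: read from I]
Op 6: C1 write [C1 write: invalidate ['C0=S'] -> C1=M] -> [I,M] [MISS #5: write from S]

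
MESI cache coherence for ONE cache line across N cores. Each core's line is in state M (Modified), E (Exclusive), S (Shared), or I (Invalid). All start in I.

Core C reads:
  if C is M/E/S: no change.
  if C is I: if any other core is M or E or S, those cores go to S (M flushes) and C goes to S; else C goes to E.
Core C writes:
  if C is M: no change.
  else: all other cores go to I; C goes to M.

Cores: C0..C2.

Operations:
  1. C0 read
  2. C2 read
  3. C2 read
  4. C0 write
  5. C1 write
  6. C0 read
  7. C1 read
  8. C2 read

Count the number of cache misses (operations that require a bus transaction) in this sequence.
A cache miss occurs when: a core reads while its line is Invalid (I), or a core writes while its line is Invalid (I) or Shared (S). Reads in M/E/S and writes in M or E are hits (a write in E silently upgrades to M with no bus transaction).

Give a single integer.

Answer: 6

Derivation:
Op 1: C0 read [C0 read from I: no other sharers -> C0=E (exclusive)] -> [E,I,I] [MISS #1: read from I]
Op 2: C2 read [C2 read from I: others=['C0=E'] -> C2=S, others downsized to S] -> [S,I,S] [MISS #2: read from I]
Op 3: C2 read [C2 read: already in S, no change] -> [S,I,S] [hit: read from S]
Op 4: C0 write [C0 write: invalidate ['C2=S'] -> C0=M] -> [M,I,I] [MISS #3: write from S]
Op 5: C1 write [C1 write: invalidate ['C0=M'] -> C1=M] -> [I,M,I] [MISS #4: write from I]
Op 6: C0 read [C0 read from I: others=['C1=M'] -> C0=S, others downsized to S] -> [S,S,I] [MISS #5: read from I]
Op 7: C1 read [C1 read: already in S, no change] -> [S,S,I] [hit: read from S]
Op 8: C2 read [C2 read from I: others=['C0=S', 'C1=S'] -> C2=S, others downsized to S] -> [S,S,S] [MISS #6: read from I]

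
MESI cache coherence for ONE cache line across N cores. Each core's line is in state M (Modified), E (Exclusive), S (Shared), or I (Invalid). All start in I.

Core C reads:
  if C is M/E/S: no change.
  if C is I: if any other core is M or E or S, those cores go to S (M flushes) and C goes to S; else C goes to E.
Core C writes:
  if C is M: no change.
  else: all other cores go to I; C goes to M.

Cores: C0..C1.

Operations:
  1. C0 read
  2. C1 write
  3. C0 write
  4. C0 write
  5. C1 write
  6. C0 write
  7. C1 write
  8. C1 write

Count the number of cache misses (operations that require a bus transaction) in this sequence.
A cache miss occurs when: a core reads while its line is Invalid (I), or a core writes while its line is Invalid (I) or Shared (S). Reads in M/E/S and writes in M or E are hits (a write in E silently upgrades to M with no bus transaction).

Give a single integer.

Answer: 6

Derivation:
Op 1: C0 read [C0 read from I: no other sharers -> C0=E (exclusive)] -> [E,I] [MISS #1: read from I]
Op 2: C1 write [C1 write: invalidate ['C0=E'] -> C1=M] -> [I,M] [MISS #2: write from I]
Op 3: C0 write [C0 write: invalidate ['C1=M'] -> C0=M] -> [M,I] [MISS #3: write from I]
Op 4: C0 write [C0 write: already M (modified), no change] -> [M,I] [hit: write from M]
Op 5: C1 write [C1 write: invalidate ['C0=M'] -> C1=M] -> [I,M] [MISS #4: write from I]
Op 6: C0 write [C0 write: invalidate ['C1=M'] -> C0=M] -> [M,I] [MISS #5: write from I]
Op 7: C1 write [C1 write: invalidate ['C0=M'] -> C1=M] -> [I,M] [MISS #6: write from I]
Op 8: C1 write [C1 write: already M (modified), no change] -> [I,M] [hit: write from M]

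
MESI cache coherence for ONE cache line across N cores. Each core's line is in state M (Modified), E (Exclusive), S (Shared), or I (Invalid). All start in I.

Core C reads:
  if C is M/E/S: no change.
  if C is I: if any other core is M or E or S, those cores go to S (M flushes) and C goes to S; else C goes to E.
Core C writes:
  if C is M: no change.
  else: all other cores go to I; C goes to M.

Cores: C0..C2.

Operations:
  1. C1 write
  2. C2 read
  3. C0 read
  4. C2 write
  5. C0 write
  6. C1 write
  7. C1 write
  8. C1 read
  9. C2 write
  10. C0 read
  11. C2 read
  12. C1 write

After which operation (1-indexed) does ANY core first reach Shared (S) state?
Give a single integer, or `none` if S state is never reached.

Op 1: C1 write [C1 write: invalidate none -> C1=M] -> [I,M,I]
Op 2: C2 read [C2 read from I: others=['C1=M'] -> C2=S, others downsized to S] -> [I,S,S]
  -> First S state at op 2; remaining ops need not be traced.

Answer: 2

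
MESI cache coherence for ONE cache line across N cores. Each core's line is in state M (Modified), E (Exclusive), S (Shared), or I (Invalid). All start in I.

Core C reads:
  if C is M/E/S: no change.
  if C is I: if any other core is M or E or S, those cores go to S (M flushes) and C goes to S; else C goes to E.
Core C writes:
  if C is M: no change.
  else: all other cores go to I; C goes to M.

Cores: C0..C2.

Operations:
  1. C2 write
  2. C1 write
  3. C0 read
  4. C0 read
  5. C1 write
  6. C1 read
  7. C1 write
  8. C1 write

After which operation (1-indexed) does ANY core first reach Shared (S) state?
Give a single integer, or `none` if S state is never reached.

Op 1: C2 write [C2 write: invalidate none -> C2=M] -> [I,I,M]
Op 2: C1 write [C1 write: invalidate ['C2=M'] -> C1=M] -> [I,M,I]
Op 3: C0 read [C0 read from I: others=['C1=M'] -> C0=S, others downsized to S] -> [S,S,I]
  -> First S state at op 3; remaining ops need not be traced.

Answer: 3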